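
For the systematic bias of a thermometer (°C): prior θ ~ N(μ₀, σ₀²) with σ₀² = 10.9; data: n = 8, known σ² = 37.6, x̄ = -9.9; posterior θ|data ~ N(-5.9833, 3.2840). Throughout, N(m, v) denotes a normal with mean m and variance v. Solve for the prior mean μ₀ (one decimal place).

μ₀ = 3.1

With known observation variance, the Normal–Normal posterior has precision τ_n = τ₀ + n/σ² and mean μ_n = (τ₀μ₀ + (n/σ²)x̄)/τ_n.
Here τ₀ = 1/10.9 = 0.091743 and τ_data = 8/37.6 = 0.212766, so τ_n = 0.304509.
Rearranging for μ₀: μ₀ = (μ_n·τ_n − τ_data·x̄)/τ₀ = (-5.9833·0.304509 − 0.212766·-9.9) / 0.091743 = 0.284415/0.091743 ≈ 3.1.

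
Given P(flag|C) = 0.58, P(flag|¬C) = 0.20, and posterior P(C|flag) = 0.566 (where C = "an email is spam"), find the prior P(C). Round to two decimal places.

In odds form, posterior odds = prior odds × likelihood ratio, so prior odds = posterior odds ÷ LR.
Posterior odds = 0.566/(1−0.566) = 1.3041. LR = 0.58/0.20 = 2.9000.
Prior odds = 1.3041/2.9000 = 0.4497, so P(C) = 0.4497/(1+0.4497) ≈ 0.31.

P(C) = 0.31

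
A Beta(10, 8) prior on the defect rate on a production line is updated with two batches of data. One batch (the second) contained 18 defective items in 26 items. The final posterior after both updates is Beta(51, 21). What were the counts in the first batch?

Sequential conjugate updates are equivalent to a single update on the pooled data, so total successes = posterior α − prior α and total failures = posterior β − prior β.
Total across both batches: 51−10=41 defective items, 21−8=13 good items.
Subtract the second batch: 41−18=23 defective items and 13−8=5 good items.

23 defective items and 5 good items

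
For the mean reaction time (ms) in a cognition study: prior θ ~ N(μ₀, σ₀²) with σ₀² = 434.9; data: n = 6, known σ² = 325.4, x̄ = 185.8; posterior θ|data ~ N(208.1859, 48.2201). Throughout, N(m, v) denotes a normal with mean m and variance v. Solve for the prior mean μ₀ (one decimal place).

The posterior mean is a precision-weighted average: μ_n = (τ₀μ₀ + τ_data·x̄)/(τ₀+τ_data), with τ₀=1/σ₀² and τ_data=n/σ².
Here τ₀ = 1/434.9 = 0.002299 and τ_data = 6/325.4 = 0.018439, so τ_n = 0.020738.
Rearranging for μ₀: μ₀ = (μ_n·τ_n − τ_data·x̄)/τ₀ = (208.1859·0.020738 − 0.018439·185.8) / 0.002299 = 0.891393/0.002299 ≈ 387.7.

μ₀ = 387.7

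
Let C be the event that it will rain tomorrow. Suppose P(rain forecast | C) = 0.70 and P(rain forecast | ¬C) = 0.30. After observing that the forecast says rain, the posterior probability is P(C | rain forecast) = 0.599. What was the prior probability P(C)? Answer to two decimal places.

P(C) = 0.39

In odds form, posterior odds = prior odds × likelihood ratio, so prior odds = posterior odds ÷ LR.
Posterior odds = 0.599/(1−0.599) = 1.4938. LR = 0.70/0.30 = 2.3333.
Prior odds = 1.4938/2.3333 = 0.6402, so P(C) = 0.6402/(1+0.6402) ≈ 0.39.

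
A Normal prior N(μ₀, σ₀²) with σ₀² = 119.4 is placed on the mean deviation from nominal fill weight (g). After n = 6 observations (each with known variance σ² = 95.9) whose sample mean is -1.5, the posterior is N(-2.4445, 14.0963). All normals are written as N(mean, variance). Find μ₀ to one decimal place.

μ₀ = -9.5

The posterior mean is a precision-weighted average: μ_n = (τ₀μ₀ + τ_data·x̄)/(τ₀+τ_data), with τ₀=1/σ₀² and τ_data=n/σ².
Here τ₀ = 1/119.4 = 0.008375 and τ_data = 6/95.9 = 0.062565, so τ_n = 0.070940.
Rearranging for μ₀: μ₀ = (μ_n·τ_n − τ_data·x̄)/τ₀ = (-2.4445·0.070940 − 0.062565·-1.5) / 0.008375 = -0.079565/0.008375 ≈ -9.5.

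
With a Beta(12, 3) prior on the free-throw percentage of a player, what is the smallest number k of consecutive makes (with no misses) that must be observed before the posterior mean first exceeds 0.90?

k = 16

After k makes and 0 misses the posterior is Beta(12+k, 3), with mean (12+k)/(12+3+k).
Set (12+k)/(15+k) > 0.90 and solve: k > (0.90·15 − 12)/(1 − 0.90) = 15.000.
The smallest integer exceeding 15.000 is 16.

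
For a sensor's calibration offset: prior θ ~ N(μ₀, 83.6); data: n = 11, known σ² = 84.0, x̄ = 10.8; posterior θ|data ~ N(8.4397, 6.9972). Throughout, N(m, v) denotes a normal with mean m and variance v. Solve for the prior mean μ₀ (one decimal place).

The posterior mean is a precision-weighted average: μ_n = (τ₀μ₀ + τ_data·x̄)/(τ₀+τ_data), with τ₀=1/σ₀² and τ_data=n/σ².
Here τ₀ = 1/83.6 = 0.011962 and τ_data = 11/84.0 = 0.130952, so τ_n = 0.142914.
Rearranging for μ₀: μ₀ = (μ_n·τ_n − τ_data·x̄)/τ₀ = (8.4397·0.142914 − 0.130952·10.8) / 0.011962 = -0.208130/0.011962 ≈ -17.4.

μ₀ = -17.4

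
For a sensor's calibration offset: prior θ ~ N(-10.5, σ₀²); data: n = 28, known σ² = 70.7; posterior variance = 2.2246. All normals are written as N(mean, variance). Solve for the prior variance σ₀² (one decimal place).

σ₀² = 18.7

For the Normal–Normal model with known σ², precisions add: τ_n = τ₀ + n/σ².
So 1/σ₀² = 1/2.2246 − 28/70.7 = 0.449519 − 0.396040 = 0.053479.
Hence σ₀² = 1/0.053479 ≈ 18.7.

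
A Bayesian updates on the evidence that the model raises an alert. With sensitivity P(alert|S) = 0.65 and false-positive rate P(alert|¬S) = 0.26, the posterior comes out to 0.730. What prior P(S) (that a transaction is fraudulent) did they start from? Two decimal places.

Bayes' rule in odds form gives O(S|E) = O(S)·[P(E|S)/P(E|¬S)], hence O(S) = O(S|E)/LR.
Posterior odds = 0.730/(1−0.730) = 2.7037. LR = 0.65/0.26 = 2.5000.
Prior odds = 2.7037/2.5000 = 1.0815, so P(S) = 1.0815/(1+1.0815) ≈ 0.52.

P(S) = 0.52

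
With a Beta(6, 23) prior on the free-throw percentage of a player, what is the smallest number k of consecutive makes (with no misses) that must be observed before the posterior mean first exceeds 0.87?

k = 148

After k makes and 0 misses the posterior is Beta(6+k, 23), with mean (6+k)/(6+23+k).
Set (6+k)/(29+k) > 0.87 and solve: k > (0.87·29 − 6)/(1 − 0.87) = 147.923.
The smallest integer exceeding 147.923 is 148.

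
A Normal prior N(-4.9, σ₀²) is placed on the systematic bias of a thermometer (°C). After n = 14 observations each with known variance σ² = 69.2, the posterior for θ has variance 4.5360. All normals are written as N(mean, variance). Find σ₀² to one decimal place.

σ₀² = 55.1

Posterior precision equals prior precision plus data precision: 1/σ_n² = 1/σ₀² + n/σ².
So 1/σ₀² = 1/4.5360 − 14/69.2 = 0.220459 − 0.202312 = 0.018147.
Hence σ₀² = 1/0.018147 ≈ 55.1.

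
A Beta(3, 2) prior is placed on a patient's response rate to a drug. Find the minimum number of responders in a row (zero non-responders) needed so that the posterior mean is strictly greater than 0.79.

k = 5

After k responders and 0 non-responders the posterior is Beta(3+k, 2), with mean (3+k)/(3+2+k).
Set (3+k)/(5+k) > 0.79 and solve: k > (0.79·5 − 3)/(1 − 0.79) = 4.524.
The smallest integer exceeding 4.524 is 5.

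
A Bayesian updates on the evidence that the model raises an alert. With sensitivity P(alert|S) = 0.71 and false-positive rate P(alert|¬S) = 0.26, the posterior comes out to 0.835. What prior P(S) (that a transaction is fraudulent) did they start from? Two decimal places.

Bayes' rule in odds form gives O(S|E) = O(S)·[P(E|S)/P(E|¬S)], hence O(S) = O(S|E)/LR.
Posterior odds = 0.835/(1−0.835) = 5.0606. LR = 0.71/0.26 = 2.7308.
Prior odds = 5.0606/2.7308 = 1.8532, so P(S) = 1.8532/(1+1.8532) ≈ 0.65.

P(S) = 0.65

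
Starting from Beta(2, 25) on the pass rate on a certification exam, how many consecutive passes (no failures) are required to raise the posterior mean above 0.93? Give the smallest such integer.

k = 331

After k passes and 0 failures the posterior is Beta(2+k, 25), with mean (2+k)/(2+25+k).
Set (2+k)/(27+k) > 0.93 and solve: k > (0.93·27 − 2)/(1 − 0.93) = 330.143.
The smallest integer exceeding 330.143 is 331, and checking k=331: (333)/(358) = 0.9302 > 0.93.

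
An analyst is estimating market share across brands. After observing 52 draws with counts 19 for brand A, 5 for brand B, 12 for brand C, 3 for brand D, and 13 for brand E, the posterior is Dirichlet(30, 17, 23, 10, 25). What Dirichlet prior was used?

For a Dirichlet(α) prior with multinomial counts c, the posterior is Dirichlet(α + c) componentwise.
Subtract each count from the matching posterior parameter: 30−19=11, 17−5=12, 23−12=11, 10−3=7, 25−13=12.

Dirichlet(11, 12, 11, 7, 12)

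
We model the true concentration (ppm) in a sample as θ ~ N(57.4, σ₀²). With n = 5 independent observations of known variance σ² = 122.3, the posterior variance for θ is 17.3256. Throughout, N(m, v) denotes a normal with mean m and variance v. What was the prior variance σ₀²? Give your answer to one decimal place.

Posterior precision equals prior precision plus data precision: 1/σ_n² = 1/σ₀² + n/σ².
So 1/σ₀² = 1/17.3256 − 5/122.3 = 0.057718 − 0.040883 = 0.016835.
Hence σ₀² = 1/0.016835 ≈ 59.4.

σ₀² = 59.4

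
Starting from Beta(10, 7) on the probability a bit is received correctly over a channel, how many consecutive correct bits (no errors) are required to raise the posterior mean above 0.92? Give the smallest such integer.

After k correct bits and 0 errors the posterior is Beta(10+k, 7), with mean (10+k)/(10+7+k).
Set (10+k)/(17+k) > 0.92 and solve: k > (0.92·17 − 10)/(1 − 0.92) = 70.500.
The smallest integer exceeding 70.500 is 71.

k = 71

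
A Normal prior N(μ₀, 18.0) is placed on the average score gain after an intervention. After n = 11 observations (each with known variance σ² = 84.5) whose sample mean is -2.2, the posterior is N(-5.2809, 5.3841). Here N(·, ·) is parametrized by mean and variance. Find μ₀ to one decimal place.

The posterior mean is a precision-weighted average: μ_n = (τ₀μ₀ + τ_data·x̄)/(τ₀+τ_data), with τ₀=1/σ₀² and τ_data=n/σ².
Here τ₀ = 1/18.0 = 0.055556 and τ_data = 11/84.5 = 0.130178, so τ_n = 0.185734.
Rearranging for μ₀: μ₀ = (μ_n·τ_n − τ_data·x̄)/τ₀ = (-5.2809·0.185734 − 0.130178·-2.2) / 0.055556 = -0.694451/0.055556 ≈ -12.5.

μ₀ = -12.5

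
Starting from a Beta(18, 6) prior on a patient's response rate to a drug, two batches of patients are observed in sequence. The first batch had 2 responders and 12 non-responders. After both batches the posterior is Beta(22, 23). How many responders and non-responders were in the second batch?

2 responders and 5 non-responders

Because Beta–binomial updating is additive in the counts, the combined data contributed (α_post−α_prior, β_post−β_prior) successes and failures.
Total across both batches: 22−18=4 responders, 23−6=17 non-responders.
Subtract the first batch: 4−2=2 responders and 17−12=5 non-responders.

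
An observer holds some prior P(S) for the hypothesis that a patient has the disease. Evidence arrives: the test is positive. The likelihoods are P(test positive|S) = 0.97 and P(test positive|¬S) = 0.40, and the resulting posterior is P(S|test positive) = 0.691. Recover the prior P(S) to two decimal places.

In odds form, posterior odds = prior odds × likelihood ratio, so prior odds = posterior odds ÷ LR.
Posterior odds = 0.691/(1−0.691) = 2.2362. LR = 0.97/0.40 = 2.4250.
Prior odds = 2.2362/2.4250 = 0.9221, so P(S) = 0.9221/(1+0.9221) ≈ 0.48.

P(S) = 0.48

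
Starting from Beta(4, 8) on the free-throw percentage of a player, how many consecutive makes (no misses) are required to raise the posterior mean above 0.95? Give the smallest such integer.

After k makes and 0 misses the posterior is Beta(4+k, 8), with mean (4+k)/(4+8+k).
Set (4+k)/(12+k) > 0.95 and solve: k > (0.95·12 − 4)/(1 − 0.95) = 148.000.
The smallest integer exceeding 148.000 is 149.

k = 149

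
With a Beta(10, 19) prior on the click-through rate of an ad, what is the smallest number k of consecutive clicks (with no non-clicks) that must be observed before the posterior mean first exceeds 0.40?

After k clicks and 0 non-clicks the posterior is Beta(10+k, 19), with mean (10+k)/(10+19+k).
Set (10+k)/(29+k) > 0.40 and solve: k > (0.40·29 − 10)/(1 − 0.40) = 2.667.
The smallest integer exceeding 2.667 is 3, and checking k=3: (13)/(32) = 0.4062 > 0.40.

k = 3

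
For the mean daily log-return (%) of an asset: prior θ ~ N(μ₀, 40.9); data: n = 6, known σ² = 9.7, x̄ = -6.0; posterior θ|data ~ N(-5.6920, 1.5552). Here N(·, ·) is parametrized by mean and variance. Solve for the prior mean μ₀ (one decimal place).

With known observation variance, the Normal–Normal posterior has precision τ_n = τ₀ + n/σ² and mean μ_n = (τ₀μ₀ + (n/σ²)x̄)/τ_n.
Here τ₀ = 1/40.9 = 0.024450 and τ_data = 6/9.7 = 0.618557, so τ_n = 0.643007.
Rearranging for μ₀: μ₀ = (μ_n·τ_n − τ_data·x̄)/τ₀ = (-5.6920·0.643007 − 0.618557·-6.0) / 0.024450 = 0.051346/0.024450 ≈ 2.1.

μ₀ = 2.1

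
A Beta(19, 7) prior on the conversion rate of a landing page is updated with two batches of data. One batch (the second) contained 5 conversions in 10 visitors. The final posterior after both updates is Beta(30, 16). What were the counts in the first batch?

6 conversions and 4 bounces

Because Beta–binomial updating is additive in the counts, the combined data contributed (α_post−α_prior, β_post−β_prior) successes and failures.
Total across both batches: 30−19=11 conversions, 16−7=9 bounces.
Subtract the second batch: 11−5=6 conversions and 9−5=4 bounces.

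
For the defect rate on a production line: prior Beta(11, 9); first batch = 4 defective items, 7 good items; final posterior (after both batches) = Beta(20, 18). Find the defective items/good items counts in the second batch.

5 defective items and 2 good items

Because Beta–binomial updating is additive in the counts, the combined data contributed (α_post−α_prior, β_post−β_prior) successes and failures.
Total across both batches: 20−11=9 defective items, 18−9=9 good items.
Subtract the first batch: 9−4=5 defective items and 9−7=2 good items.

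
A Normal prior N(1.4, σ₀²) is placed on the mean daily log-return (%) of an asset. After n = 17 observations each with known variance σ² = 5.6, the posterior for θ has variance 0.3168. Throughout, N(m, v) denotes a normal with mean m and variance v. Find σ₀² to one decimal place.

Posterior precision equals prior precision plus data precision: 1/σ_n² = 1/σ₀² + n/σ².
So 1/σ₀² = 1/0.3168 − 17/5.6 = 3.156566 − 3.035714 = 0.120852.
Hence σ₀² = 1/0.120852 ≈ 8.3.

σ₀² = 8.3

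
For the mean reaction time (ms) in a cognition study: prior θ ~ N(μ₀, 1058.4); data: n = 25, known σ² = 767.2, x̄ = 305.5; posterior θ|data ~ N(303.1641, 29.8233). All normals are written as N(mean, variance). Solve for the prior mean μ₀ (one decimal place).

μ₀ = 222.6

The posterior mean is a precision-weighted average: μ_n = (τ₀μ₀ + τ_data·x̄)/(τ₀+τ_data), with τ₀=1/σ₀² and τ_data=n/σ².
Here τ₀ = 1/1058.4 = 0.000945 and τ_data = 25/767.2 = 0.032586, so τ_n = 0.033531.
Rearranging for μ₀: μ₀ = (μ_n·τ_n − τ_data·x̄)/τ₀ = (303.1641·0.033531 − 0.032586·305.5) / 0.000945 = 0.210372/0.000945 ≈ 222.6.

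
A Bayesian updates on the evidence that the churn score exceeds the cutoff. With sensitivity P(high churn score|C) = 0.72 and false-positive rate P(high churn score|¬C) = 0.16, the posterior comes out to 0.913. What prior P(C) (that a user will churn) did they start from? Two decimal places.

In odds form, posterior odds = prior odds × likelihood ratio, so prior odds = posterior odds ÷ LR.
Posterior odds = 0.913/(1−0.913) = 10.4943. LR = 0.72/0.16 = 4.5000.
Prior odds = 10.4943/4.5000 = 2.3321, so P(C) = 2.3321/(1+2.3321) ≈ 0.70.

P(C) = 0.70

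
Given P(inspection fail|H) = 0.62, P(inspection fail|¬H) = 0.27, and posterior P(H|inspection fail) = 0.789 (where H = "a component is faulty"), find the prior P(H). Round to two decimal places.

P(H) = 0.62

In odds form, posterior odds = prior odds × likelihood ratio, so prior odds = posterior odds ÷ LR.
Posterior odds = 0.789/(1−0.789) = 3.7393. LR = 0.62/0.27 = 2.2963.
Prior odds = 3.7393/2.2963 = 1.6284, so P(H) = 1.6284/(1+1.6284) ≈ 0.62.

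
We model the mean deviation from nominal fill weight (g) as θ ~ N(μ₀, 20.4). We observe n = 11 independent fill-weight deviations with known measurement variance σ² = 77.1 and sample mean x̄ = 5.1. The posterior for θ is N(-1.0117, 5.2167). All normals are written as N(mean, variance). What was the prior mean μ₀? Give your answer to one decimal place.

With known observation variance, the Normal–Normal posterior has precision τ_n = τ₀ + n/σ² and mean μ_n = (τ₀μ₀ + (n/σ²)x̄)/τ_n.
Here τ₀ = 1/20.4 = 0.049020 and τ_data = 11/77.1 = 0.142672, so τ_n = 0.191692.
Rearranging for μ₀: μ₀ = (μ_n·τ_n − τ_data·x̄)/τ₀ = (-1.0117·0.191692 − 0.142672·5.1) / 0.049020 = -0.921562/0.049020 ≈ -18.8.

μ₀ = -18.8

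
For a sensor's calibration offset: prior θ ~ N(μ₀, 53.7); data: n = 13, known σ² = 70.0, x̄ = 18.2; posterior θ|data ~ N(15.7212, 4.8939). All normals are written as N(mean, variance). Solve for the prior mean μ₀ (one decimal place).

μ₀ = -9.0

The posterior mean is a precision-weighted average: μ_n = (τ₀μ₀ + τ_data·x̄)/(τ₀+τ_data), with τ₀=1/σ₀² and τ_data=n/σ².
Here τ₀ = 1/53.7 = 0.018622 and τ_data = 13/70.0 = 0.185714, so τ_n = 0.204336.
Rearranging for μ₀: μ₀ = (μ_n·τ_n − τ_data·x̄)/τ₀ = (15.7212·0.204336 − 0.185714·18.2) / 0.018622 = -0.167588/0.018622 ≈ -9.0.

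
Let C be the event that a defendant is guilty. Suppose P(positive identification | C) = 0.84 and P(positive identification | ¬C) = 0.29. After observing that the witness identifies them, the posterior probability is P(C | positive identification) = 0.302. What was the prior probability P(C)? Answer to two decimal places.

P(C) = 0.13

Bayes' rule in odds form gives O(C|E) = O(C)·[P(E|C)/P(E|¬C)], hence O(C) = O(C|E)/LR.
Posterior odds = 0.302/(1−0.302) = 0.4327. LR = 0.84/0.29 = 2.8966.
Prior odds = 0.4327/2.8966 = 0.1494, so P(C) = 0.1494/(1+0.1494) ≈ 0.13.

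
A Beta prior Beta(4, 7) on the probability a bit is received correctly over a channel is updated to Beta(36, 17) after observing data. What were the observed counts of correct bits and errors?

32 correct bits and 10 errors

A Beta(α, β) prior with s successes and f failures in binomial data gives a Beta(α+s, β+f) posterior.
Match parameters: s=36−4=32, f=17−7=10.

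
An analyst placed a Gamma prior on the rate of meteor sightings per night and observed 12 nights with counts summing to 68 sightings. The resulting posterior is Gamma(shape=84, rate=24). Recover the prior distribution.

Gamma(shape=16, rate=12)

A Gamma(α, β) prior (rate parametrization) on a Poisson rate with n observations summing to S gives posterior Gamma(α+S, β+n).
So α = 84 − 68 = 16 and β = 24 − 12 = 12.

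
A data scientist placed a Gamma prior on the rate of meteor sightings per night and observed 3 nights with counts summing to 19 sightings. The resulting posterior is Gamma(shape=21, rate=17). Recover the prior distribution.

A Gamma(α, β) prior (rate parametrization) on a Poisson rate with n observations summing to S gives posterior Gamma(α+S, β+n).
So α = 21 − 19 = 2 and β = 17 − 3 = 14.

Gamma(shape=2, rate=14)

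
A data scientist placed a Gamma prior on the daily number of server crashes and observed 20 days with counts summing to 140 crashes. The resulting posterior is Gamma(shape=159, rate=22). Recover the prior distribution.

Gamma(shape=19, rate=2)

Gamma–Poisson conjugacy: posterior shape = α + Σxᵢ, posterior rate = β + n.
So α = 159 − 140 = 19 and β = 22 − 20 = 2.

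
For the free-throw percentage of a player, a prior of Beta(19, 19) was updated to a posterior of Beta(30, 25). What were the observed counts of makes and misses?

A Beta(α, β) prior with s successes and f failures in binomial data gives a Beta(α+s, β+f) posterior.
So s = 30 − 19 = 11 and f = 25 − 19 = 6.

11 makes and 6 misses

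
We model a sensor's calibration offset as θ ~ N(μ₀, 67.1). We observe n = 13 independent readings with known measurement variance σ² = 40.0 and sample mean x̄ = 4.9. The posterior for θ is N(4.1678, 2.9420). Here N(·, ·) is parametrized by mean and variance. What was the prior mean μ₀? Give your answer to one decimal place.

μ₀ = -11.8

The posterior mean is a precision-weighted average: μ_n = (τ₀μ₀ + τ_data·x̄)/(τ₀+τ_data), with τ₀=1/σ₀² and τ_data=n/σ².
Here τ₀ = 1/67.1 = 0.014903 and τ_data = 13/40.0 = 0.325000, so τ_n = 0.339903.
Rearranging for μ₀: μ₀ = (μ_n·τ_n − τ_data·x̄)/τ₀ = (4.1678·0.339903 − 0.325000·4.9) / 0.014903 = -0.175852/0.014903 ≈ -11.8.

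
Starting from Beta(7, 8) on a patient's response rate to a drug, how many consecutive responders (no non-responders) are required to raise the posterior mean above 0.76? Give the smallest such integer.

After k responders and 0 non-responders the posterior is Beta(7+k, 8), with mean (7+k)/(7+8+k).
Set (7+k)/(15+k) > 0.76 and solve: k > (0.76·15 − 7)/(1 − 0.76) = 18.333.
The smallest integer exceeding 18.333 is 19.

k = 19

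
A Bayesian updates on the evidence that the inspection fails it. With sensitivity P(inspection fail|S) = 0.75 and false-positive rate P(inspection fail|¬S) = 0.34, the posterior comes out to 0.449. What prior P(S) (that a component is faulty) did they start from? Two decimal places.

P(S) = 0.27

In odds form, posterior odds = prior odds × likelihood ratio, so prior odds = posterior odds ÷ LR.
Posterior odds = 0.449/(1−0.449) = 0.8149. LR = 0.75/0.34 = 2.2059.
Prior odds = 0.8149/2.2059 = 0.3694, so P(S) = 0.3694/(1+0.3694) ≈ 0.27.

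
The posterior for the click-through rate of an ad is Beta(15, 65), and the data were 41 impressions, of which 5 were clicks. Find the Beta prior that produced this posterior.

Under Beta–binomial conjugacy the posterior parameters are (a+s, b+f).
So a = 15 − 5 = 10 and b = 65 − 36 = 29.

Beta(10, 29)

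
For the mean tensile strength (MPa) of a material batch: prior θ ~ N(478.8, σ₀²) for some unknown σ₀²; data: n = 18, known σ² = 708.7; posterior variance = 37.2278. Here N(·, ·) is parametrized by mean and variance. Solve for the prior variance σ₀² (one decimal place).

σ₀² = 683.5

Posterior precision equals prior precision plus data precision: 1/σ_n² = 1/σ₀² + n/σ².
So 1/σ₀² = 1/37.2278 − 18/708.7 = 0.026862 − 0.025399 = 0.001463.
Hence σ₀² = 1/0.001463 ≈ 683.5.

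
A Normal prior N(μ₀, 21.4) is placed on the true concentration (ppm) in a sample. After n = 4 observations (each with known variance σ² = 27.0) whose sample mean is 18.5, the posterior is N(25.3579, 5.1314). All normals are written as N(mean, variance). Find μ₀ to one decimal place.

μ₀ = 47.1

With known observation variance, the Normal–Normal posterior has precision τ_n = τ₀ + n/σ² and mean μ_n = (τ₀μ₀ + (n/σ²)x̄)/τ_n.
Here τ₀ = 1/21.4 = 0.046729 and τ_data = 4/27.0 = 0.148148, so τ_n = 0.194877.
Rearranging for μ₀: μ₀ = (μ_n·τ_n − τ_data·x̄)/τ₀ = (25.3579·0.194877 − 0.148148·18.5) / 0.046729 = 2.200933/0.046729 ≈ 47.1.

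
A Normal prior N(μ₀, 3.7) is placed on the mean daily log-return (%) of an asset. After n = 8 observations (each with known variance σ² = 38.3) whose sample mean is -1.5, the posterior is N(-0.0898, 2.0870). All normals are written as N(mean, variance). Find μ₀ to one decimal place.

μ₀ = 1.0

With known observation variance, the Normal–Normal posterior has precision τ_n = τ₀ + n/σ² and mean μ_n = (τ₀μ₀ + (n/σ²)x̄)/τ_n.
Here τ₀ = 1/3.7 = 0.270270 and τ_data = 8/38.3 = 0.208877, so τ_n = 0.479147.
Rearranging for μ₀: μ₀ = (μ_n·τ_n − τ_data·x̄)/τ₀ = (-0.0898·0.479147 − 0.208877·-1.5) / 0.270270 = 0.270288/0.270270 ≈ 1.0.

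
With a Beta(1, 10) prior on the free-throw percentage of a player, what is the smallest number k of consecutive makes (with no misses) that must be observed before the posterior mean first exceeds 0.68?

k = 21

After k makes and 0 misses the posterior is Beta(1+k, 10), with mean (1+k)/(1+10+k).
Set (1+k)/(11+k) > 0.68 and solve: k > (0.68·11 − 1)/(1 − 0.68) = 20.250.
The smallest integer exceeding 20.250 is 21, and checking k=21: (22)/(32) = 0.6875 > 0.68.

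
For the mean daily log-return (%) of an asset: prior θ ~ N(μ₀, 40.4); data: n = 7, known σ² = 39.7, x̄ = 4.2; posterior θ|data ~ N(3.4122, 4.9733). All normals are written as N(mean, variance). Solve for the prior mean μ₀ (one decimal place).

With known observation variance, the Normal–Normal posterior has precision τ_n = τ₀ + n/σ² and mean μ_n = (τ₀μ₀ + (n/σ²)x̄)/τ_n.
Here τ₀ = 1/40.4 = 0.024752 and τ_data = 7/39.7 = 0.176322, so τ_n = 0.201074.
Rearranging for μ₀: μ₀ = (μ_n·τ_n − τ_data·x̄)/τ₀ = (3.4122·0.201074 − 0.176322·4.2) / 0.024752 = -0.054448/0.024752 ≈ -2.2.

μ₀ = -2.2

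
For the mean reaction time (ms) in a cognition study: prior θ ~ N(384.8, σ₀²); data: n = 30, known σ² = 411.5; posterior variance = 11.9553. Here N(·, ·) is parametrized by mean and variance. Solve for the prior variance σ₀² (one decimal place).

σ₀² = 93.1

For the Normal–Normal model with known σ², precisions add: τ_n = τ₀ + n/σ².
So 1/σ₀² = 1/11.9553 − 30/411.5 = 0.083645 − 0.072904 = 0.010741.
Hence σ₀² = 1/0.010741 ≈ 93.1.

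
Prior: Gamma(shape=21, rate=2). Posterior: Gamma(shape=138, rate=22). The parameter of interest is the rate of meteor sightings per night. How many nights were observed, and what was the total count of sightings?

n = 20 nights with total 117 sightings

Gamma–Poisson conjugacy: posterior shape = α + Σxᵢ, posterior rate = β + n.
Matching: Σxᵢ = 138 − 21 = 117 and n = 22 − 2 = 20.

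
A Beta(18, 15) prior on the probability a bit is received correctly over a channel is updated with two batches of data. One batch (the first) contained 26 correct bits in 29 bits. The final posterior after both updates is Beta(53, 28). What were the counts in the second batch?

9 correct bits and 10 errors

Because Beta–binomial updating is additive in the counts, the combined data contributed (α_post−α_prior, β_post−β_prior) successes and failures.
Total across both batches: 53−18=35 correct bits, 28−15=13 errors.
Subtract the first batch: 35−26=9 correct bits and 13−3=10 errors.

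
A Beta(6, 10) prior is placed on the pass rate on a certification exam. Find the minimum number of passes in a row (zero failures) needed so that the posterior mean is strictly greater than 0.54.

After k passes and 0 failures the posterior is Beta(6+k, 10), with mean (6+k)/(6+10+k).
Set (6+k)/(16+k) > 0.54 and solve: k > (0.54·16 − 6)/(1 − 0.54) = 5.739.
The smallest integer exceeding 5.739 is 6, and checking k=6: (12)/(22) = 0.5455 > 0.54.

k = 6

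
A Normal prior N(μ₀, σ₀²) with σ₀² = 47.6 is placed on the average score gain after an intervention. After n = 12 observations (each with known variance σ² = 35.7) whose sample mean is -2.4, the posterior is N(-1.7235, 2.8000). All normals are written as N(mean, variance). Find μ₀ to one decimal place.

μ₀ = 9.1

The posterior mean is a precision-weighted average: μ_n = (τ₀μ₀ + τ_data·x̄)/(τ₀+τ_data), with τ₀=1/σ₀² and τ_data=n/σ².
Here τ₀ = 1/47.6 = 0.021008 and τ_data = 12/35.7 = 0.336134, so τ_n = 0.357142.
Rearranging for μ₀: μ₀ = (μ_n·τ_n − τ_data·x̄)/τ₀ = (-1.7235·0.357142 − 0.336134·-2.4) / 0.021008 = 0.191187/0.021008 ≈ 9.1.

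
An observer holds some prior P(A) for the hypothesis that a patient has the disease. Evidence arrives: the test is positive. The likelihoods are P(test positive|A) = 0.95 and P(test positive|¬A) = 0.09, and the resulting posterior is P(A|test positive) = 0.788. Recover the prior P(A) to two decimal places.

Bayes' rule in odds form gives O(A|E) = O(A)·[P(E|A)/P(E|¬A)], hence O(A) = O(A|E)/LR.
Posterior odds = 0.788/(1−0.788) = 3.7170. LR = 0.95/0.09 = 10.5556.
Prior odds = 3.7170/10.5556 = 0.3521, so P(A) = 0.3521/(1+0.3521) ≈ 0.26.

P(A) = 0.26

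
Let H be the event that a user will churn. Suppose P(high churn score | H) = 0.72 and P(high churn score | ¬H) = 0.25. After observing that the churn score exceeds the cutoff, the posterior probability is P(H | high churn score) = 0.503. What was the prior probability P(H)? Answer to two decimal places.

P(H) = 0.26

Bayes' rule in odds form gives O(H|E) = O(H)·[P(E|H)/P(E|¬H)], hence O(H) = O(H|E)/LR.
Posterior odds = 0.503/(1−0.503) = 1.0121. LR = 0.72/0.25 = 2.8800.
Prior odds = 1.0121/2.8800 = 0.3514, so P(H) = 0.3514/(1+0.3514) ≈ 0.26.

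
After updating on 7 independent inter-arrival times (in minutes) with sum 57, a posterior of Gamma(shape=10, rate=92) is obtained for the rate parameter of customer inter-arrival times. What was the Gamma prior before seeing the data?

For an exponential likelihood with a Gamma(α, β) prior on the rate, n observations with total T give posterior Gamma(α+n, β+T).
So α = 10 − 7 = 3 and β = 92 − 57 = 35.

Gamma(shape=3, rate=35)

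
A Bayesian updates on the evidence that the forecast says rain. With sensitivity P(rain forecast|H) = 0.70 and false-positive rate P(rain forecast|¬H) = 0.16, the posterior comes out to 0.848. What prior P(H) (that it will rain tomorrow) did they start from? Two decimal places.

Bayes' rule in odds form gives O(H|E) = O(H)·[P(E|H)/P(E|¬H)], hence O(H) = O(H|E)/LR.
Posterior odds = 0.848/(1−0.848) = 5.5789. LR = 0.70/0.16 = 4.3750.
Prior odds = 5.5789/4.3750 = 1.2752, so P(H) = 1.2752/(1+1.2752) ≈ 0.56.

P(H) = 0.56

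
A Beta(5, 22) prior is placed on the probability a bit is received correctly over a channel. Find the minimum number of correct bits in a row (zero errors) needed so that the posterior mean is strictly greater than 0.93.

k = 288

After k correct bits and 0 errors the posterior is Beta(5+k, 22), with mean (5+k)/(5+22+k).
Set (5+k)/(27+k) > 0.93 and solve: k > (0.93·27 − 5)/(1 − 0.93) = 287.286.
The smallest integer exceeding 287.286 is 288.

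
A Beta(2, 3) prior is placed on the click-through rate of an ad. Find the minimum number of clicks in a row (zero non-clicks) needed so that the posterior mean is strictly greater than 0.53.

After k clicks and 0 non-clicks the posterior is Beta(2+k, 3), with mean (2+k)/(2+3+k).
Set (2+k)/(5+k) > 0.53 and solve: k > (0.53·5 − 2)/(1 − 0.53) = 1.383.
The smallest integer exceeding 1.383 is 2, and checking k=2: (4)/(7) = 0.5714 > 0.53.

k = 2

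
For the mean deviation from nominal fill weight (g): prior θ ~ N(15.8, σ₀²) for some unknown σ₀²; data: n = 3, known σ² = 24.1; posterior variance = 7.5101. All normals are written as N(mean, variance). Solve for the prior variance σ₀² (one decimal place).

σ₀² = 115.3

Posterior precision equals prior precision plus data precision: 1/σ_n² = 1/σ₀² + n/σ².
So 1/σ₀² = 1/7.5101 − 3/24.1 = 0.133154 − 0.124481 = 0.008673.
Hence σ₀² = 1/0.008673 ≈ 115.3.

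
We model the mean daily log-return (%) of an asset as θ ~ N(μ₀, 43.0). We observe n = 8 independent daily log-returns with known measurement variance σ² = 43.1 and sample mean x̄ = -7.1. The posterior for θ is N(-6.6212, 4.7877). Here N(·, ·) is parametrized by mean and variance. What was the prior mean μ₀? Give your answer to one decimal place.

μ₀ = -2.8

The posterior mean is a precision-weighted average: μ_n = (τ₀μ₀ + τ_data·x̄)/(τ₀+τ_data), with τ₀=1/σ₀² and τ_data=n/σ².
Here τ₀ = 1/43.0 = 0.023256 and τ_data = 8/43.1 = 0.185615, so τ_n = 0.208871.
Rearranging for μ₀: μ₀ = (μ_n·τ_n − τ_data·x̄)/τ₀ = (-6.6212·0.208871 − 0.185615·-7.1) / 0.023256 = -0.065110/0.023256 ≈ -2.8.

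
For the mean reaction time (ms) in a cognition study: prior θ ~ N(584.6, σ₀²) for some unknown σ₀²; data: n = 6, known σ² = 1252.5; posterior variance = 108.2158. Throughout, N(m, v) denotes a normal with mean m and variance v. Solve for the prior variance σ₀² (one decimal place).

Posterior precision equals prior precision plus data precision: 1/σ_n² = 1/σ₀² + n/σ².
So 1/σ₀² = 1/108.2158 − 6/1252.5 = 0.009241 − 0.004790 = 0.004451.
Hence σ₀² = 1/0.004451 ≈ 224.7.

σ₀² = 224.7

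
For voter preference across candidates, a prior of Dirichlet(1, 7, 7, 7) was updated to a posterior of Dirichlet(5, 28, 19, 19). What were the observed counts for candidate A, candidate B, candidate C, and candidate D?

counts (4, 21, 12, 12)

For a Dirichlet(α) prior with multinomial counts c, the posterior is Dirichlet(α + c) componentwise.
Counts are posterior − prior componentwise: 5−1=4, 28−7=21, 19−7=12, 19−7=12.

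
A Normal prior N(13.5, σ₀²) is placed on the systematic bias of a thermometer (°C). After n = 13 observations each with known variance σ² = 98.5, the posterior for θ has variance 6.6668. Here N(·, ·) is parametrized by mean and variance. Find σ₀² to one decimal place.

For the Normal–Normal model with known σ², precisions add: τ_n = τ₀ + n/σ².
So 1/σ₀² = 1/6.6668 − 13/98.5 = 0.149997 − 0.131980 = 0.018017.
Hence σ₀² = 1/0.018017 ≈ 55.5.

σ₀² = 55.5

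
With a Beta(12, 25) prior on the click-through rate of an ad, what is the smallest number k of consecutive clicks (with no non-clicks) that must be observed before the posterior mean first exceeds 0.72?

k = 53

After k clicks and 0 non-clicks the posterior is Beta(12+k, 25), with mean (12+k)/(12+25+k).
Set (12+k)/(37+k) > 0.72 and solve: k > (0.72·37 − 12)/(1 − 0.72) = 52.286.
The smallest integer exceeding 52.286 is 53.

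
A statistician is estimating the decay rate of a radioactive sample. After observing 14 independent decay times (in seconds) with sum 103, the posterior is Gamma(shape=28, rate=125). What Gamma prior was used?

Gamma–exponential conjugacy: posterior shape = α + n, posterior rate = β + Σtᵢ.
So α = 28 − 14 = 14 and β = 125 − 103 = 22.

Gamma(shape=14, rate=22)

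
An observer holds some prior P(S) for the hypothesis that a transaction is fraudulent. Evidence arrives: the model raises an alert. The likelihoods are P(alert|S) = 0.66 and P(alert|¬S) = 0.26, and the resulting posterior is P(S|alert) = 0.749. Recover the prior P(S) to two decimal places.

In odds form, posterior odds = prior odds × likelihood ratio, so prior odds = posterior odds ÷ LR.
Posterior odds = 0.749/(1−0.749) = 2.9841. LR = 0.66/0.26 = 2.5385.
Prior odds = 2.9841/2.5385 = 1.1755, so P(S) = 1.1755/(1+1.1755) ≈ 0.54.

P(S) = 0.54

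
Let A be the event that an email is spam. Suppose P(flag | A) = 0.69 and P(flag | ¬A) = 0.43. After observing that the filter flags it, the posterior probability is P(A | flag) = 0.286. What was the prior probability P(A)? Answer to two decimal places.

Bayes' rule in odds form gives O(A|E) = O(A)·[P(E|A)/P(E|¬A)], hence O(A) = O(A|E)/LR.
Posterior odds = 0.286/(1−0.286) = 0.4006. LR = 0.69/0.43 = 1.6047.
Prior odds = 0.4006/1.6047 = 0.2496, so P(A) = 0.2496/(1+0.2496) ≈ 0.20.

P(A) = 0.20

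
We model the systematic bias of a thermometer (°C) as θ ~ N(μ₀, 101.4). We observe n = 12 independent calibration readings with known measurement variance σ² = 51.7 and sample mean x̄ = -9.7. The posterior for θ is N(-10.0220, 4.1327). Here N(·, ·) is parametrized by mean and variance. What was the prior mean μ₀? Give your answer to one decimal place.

μ₀ = -17.6

The posterior mean is a precision-weighted average: μ_n = (τ₀μ₀ + τ_data·x̄)/(τ₀+τ_data), with τ₀=1/σ₀² and τ_data=n/σ².
Here τ₀ = 1/101.4 = 0.009862 and τ_data = 12/51.7 = 0.232108, so τ_n = 0.241970.
Rearranging for μ₀: μ₀ = (μ_n·τ_n − τ_data·x̄)/τ₀ = (-10.0220·0.241970 − 0.232108·-9.7) / 0.009862 = -0.173576/0.009862 ≈ -17.6.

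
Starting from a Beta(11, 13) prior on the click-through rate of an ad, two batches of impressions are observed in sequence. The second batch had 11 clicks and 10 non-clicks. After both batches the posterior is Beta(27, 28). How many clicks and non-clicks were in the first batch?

5 clicks and 5 non-clicks

Because Beta–binomial updating is additive in the counts, the combined data contributed (α_post−α_prior, β_post−β_prior) successes and failures.
Total across both batches: 27−11=16 clicks, 28−13=15 non-clicks.
Subtract the second batch: 16−11=5 clicks and 15−10=5 non-clicks.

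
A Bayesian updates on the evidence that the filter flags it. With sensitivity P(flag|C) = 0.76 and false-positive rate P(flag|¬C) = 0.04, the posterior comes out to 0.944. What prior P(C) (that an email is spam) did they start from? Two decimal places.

In odds form, posterior odds = prior odds × likelihood ratio, so prior odds = posterior odds ÷ LR.
Posterior odds = 0.944/(1−0.944) = 16.8571. LR = 0.76/0.04 = 19.0000.
Prior odds = 16.8571/19.0000 = 0.8872, so P(C) = 0.8872/(1+0.8872) ≈ 0.47.

P(C) = 0.47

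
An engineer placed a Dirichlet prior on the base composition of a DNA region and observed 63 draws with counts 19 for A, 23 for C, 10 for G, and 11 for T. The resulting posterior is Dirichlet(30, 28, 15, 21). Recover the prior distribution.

Dirichlet(11, 5, 5, 10)

For a Dirichlet(α) prior with multinomial counts c, the posterior is Dirichlet(α + c) componentwise.
Subtract each count from the matching posterior parameter: 30−19=11, 28−23=5, 15−10=5, 21−11=10.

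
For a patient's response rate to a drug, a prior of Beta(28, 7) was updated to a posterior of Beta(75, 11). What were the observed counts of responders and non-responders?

47 responders and 4 non-responders

Under Beta–binomial conjugacy the posterior parameters are (a+s, b+f).
Match parameters: s=75−28=47, f=11−7=4.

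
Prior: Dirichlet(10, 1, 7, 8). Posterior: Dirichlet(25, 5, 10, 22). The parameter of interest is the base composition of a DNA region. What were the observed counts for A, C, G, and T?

counts (15, 4, 3, 14)

For a Dirichlet(α) prior with multinomial counts c, the posterior is Dirichlet(α + c) componentwise.
Counts are posterior − prior componentwise: 25−10=15, 5−1=4, 10−7=3, 22−8=14.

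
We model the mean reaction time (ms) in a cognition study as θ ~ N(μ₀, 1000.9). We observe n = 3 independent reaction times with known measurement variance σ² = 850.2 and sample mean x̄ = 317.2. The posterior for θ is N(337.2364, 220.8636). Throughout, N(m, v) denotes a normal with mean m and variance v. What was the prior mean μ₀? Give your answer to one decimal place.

μ₀ = 408.0

The posterior mean is a precision-weighted average: μ_n = (τ₀μ₀ + τ_data·x̄)/(τ₀+τ_data), with τ₀=1/σ₀² and τ_data=n/σ².
Here τ₀ = 1/1000.9 = 0.000999 and τ_data = 3/850.2 = 0.003529, so τ_n = 0.004528.
Rearranging for μ₀: μ₀ = (μ_n·τ_n − τ_data·x̄)/τ₀ = (337.2364·0.004528 − 0.003529·317.2) / 0.000999 = 0.407608/0.000999 ≈ 408.0.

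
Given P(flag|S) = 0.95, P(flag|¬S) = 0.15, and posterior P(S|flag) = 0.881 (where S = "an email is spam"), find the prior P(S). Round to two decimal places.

Bayes' rule in odds form gives O(S|E) = O(S)·[P(E|S)/P(E|¬S)], hence O(S) = O(S|E)/LR.
Posterior odds = 0.881/(1−0.881) = 7.4034. LR = 0.95/0.15 = 6.3333.
Prior odds = 7.4034/6.3333 = 1.1690, so P(S) = 1.1690/(1+1.1690) ≈ 0.54.

P(S) = 0.54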